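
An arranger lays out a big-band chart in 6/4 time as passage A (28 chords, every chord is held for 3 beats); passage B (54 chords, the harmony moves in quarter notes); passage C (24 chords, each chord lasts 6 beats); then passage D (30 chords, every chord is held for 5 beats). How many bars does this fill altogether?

A: 28 × 3 = 84 beats = 14 bars.
B: 54 × 1 = 54 beats = 9 bars.
C: 24 × 6 = 144 beats = 24 bars.
D: 30 × 5 = 150 beats = 25 bars.
Total: 14 + 9 + 24 + 25 = 72 bars.

72 bars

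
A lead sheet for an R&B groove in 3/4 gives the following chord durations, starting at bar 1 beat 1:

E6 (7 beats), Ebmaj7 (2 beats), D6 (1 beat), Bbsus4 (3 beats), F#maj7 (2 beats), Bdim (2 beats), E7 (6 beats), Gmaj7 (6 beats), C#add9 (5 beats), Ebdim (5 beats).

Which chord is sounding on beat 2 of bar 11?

Beat 2 of bar 11 is beat (11−1)×3 + 2 = 32 overall.
Running totals: E6 ends at 7, Ebmaj7 ends at 9, D6 ends at 10, Bbsus4 ends at 13, F#maj7 ends at 15, Bdim ends at 17, E7 ends at 23, Gmaj7 ends at 29, C#add9 ends at 34.
Beat 32 falls within C#add9.

C#add9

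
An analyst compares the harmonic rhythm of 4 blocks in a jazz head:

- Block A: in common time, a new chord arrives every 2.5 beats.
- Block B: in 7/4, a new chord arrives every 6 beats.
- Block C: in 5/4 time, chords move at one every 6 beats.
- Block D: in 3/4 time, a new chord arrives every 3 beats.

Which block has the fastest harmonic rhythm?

Block A

A: each chord is 2.5 beats in 4/4, so 1.6 per bar.
B: each chord is 6 beats in 7/4, so 7/6 per bar.
C: each chord is 6 beats in 5/4, so 5/6 per bar.
D: each chord is 3 beats in 3/4, so 1 per bar.
Fastest is A at 1.6 chords/bar.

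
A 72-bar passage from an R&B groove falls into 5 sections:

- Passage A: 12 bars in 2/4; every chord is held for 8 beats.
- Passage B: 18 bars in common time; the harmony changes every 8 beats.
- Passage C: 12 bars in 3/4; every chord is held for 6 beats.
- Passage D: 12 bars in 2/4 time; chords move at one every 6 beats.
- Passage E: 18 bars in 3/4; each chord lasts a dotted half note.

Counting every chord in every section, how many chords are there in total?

A has 24 beats and chords last 8 each, so 3 chords.
B has 72 beats and chords last 8 each, so 9 chords.
C has 36 beats and chords last 6 each, so 6 chords.
D has 24 beats and chords last 6 each, so 4 chords.
E has 54 beats and chords last 3 each, so 18 chords.
Total: 3 + 9 + 6 + 4 + 18 = 40.

40 chords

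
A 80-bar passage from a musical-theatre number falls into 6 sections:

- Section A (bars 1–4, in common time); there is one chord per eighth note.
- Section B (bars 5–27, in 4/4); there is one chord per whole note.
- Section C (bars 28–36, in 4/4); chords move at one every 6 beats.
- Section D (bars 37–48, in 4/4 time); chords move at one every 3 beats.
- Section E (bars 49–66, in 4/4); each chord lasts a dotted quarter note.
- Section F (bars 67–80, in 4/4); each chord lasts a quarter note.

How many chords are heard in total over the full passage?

A has 16 beats and chords last 0.5 each, so 32 chords.
B has 92 beats and chords last 4 each, so 23 chords.
C has 36 beats and chords last 6 each, so 6 chords.
D has 48 beats and chords last 3 each, so 16 chords.
E has 72 beats and chords last 1.5 each, so 48 chords.
F has 56 beats and chords last 1 each, so 56 chords.
Total: 32 + 23 + 6 + 16 + 48 + 56 = 181.

181 chords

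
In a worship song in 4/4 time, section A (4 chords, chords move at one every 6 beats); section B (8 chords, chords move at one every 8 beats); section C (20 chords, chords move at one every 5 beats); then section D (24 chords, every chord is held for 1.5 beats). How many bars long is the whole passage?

A: 4 × 6 = 24 beats = 6 bars.
B: 8 × 8 = 64 beats = 16 bars.
C: 20 × 5 = 100 beats = 25 bars.
D: 24 × 1.5 = 36 beats = 9 bars.
Total: 6 + 16 + 25 + 9 = 56 bars.

56 bars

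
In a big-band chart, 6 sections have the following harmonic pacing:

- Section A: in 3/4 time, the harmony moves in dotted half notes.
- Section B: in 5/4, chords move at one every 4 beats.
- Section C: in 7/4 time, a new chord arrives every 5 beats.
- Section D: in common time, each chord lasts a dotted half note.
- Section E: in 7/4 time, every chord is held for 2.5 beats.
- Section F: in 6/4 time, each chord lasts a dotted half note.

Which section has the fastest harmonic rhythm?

A: 3/3 = 1 chord/bar.
B: 5/4 = 1.25 chords/bar.
C: 7/5 = 1.4 chords/bar.
D: 4/3 = 4/3 chords/bar.
E: 7/2.5 = 2.8 chords/bar.
F: 6/3 = 2 chords/bar.
Fastest is E at 2.8 chords/bar.

Section E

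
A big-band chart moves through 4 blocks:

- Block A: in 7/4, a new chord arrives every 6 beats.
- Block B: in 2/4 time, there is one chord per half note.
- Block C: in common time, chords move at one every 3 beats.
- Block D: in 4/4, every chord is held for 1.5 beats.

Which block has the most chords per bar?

A: each chord is 6 beats in 7/4, so 7/6 per bar.
B: each chord is 2 beats in 2/4, so 1 per bar.
C: each chord is 3 beats in 4/4, so 4/3 per bar.
D: each chord is 1.5 beats in 4/4, so 8/3 per bar.
Fastest is D at 8/3 chords/bar.

Block D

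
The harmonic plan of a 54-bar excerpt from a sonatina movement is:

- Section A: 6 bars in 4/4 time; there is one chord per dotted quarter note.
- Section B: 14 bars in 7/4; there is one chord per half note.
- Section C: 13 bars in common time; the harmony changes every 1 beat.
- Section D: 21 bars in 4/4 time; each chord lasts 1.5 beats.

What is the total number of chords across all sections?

173 chords

A has 24 beats and chords last 1.5 each, so 16 chords.
B has 98 beats and chords last 2 each, so 49 chords.
C has 52 beats and chords last 1 each, so 52 chords.
D has 84 beats and chords last 1.5 each, so 56 chords.
Total: 16 + 49 + 52 + 56 = 173.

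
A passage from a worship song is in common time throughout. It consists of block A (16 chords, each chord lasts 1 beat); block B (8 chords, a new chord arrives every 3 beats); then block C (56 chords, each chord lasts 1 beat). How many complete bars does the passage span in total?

24 bars

A: 16 × 1 = 16 beats = 4 bars.
B: 8 × 3 = 24 beats = 6 bars.
C: 56 × 1 = 56 beats = 14 bars.
Total: 4 + 6 + 14 = 24 bars.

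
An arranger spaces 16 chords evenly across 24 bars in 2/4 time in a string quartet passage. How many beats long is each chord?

24 bars × 2 beats/bar = 48 beats total.
48 beats ÷ 16 chords = 3 beats per chord.
(That is a dotted half note.)

3 beats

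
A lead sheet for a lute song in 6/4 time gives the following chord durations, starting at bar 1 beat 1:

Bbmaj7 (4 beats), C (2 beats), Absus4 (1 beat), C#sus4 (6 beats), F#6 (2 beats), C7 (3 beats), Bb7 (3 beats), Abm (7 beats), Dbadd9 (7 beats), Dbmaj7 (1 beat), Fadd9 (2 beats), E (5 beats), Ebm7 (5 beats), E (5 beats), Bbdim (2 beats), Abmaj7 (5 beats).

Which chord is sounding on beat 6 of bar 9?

Beat 6 of bar 9 is beat (9−1)×6 + 6 = 54 overall.
Running totals: Bbmaj7 ends at 4, C ends at 6, Absus4 ends at 7, C#sus4 ends at 13, F#6 ends at 15, C7 ends at 18, Bb7 ends at 21, Abm ends at 28, Dbadd9 ends at 35, Dbmaj7 ends at 36, Fadd9 ends at 38, E ends at 43, Ebm7 ends at 48, E ends at 53, Bbdim ends at 55.
Beat 54 falls within Bbdim.

Bbdim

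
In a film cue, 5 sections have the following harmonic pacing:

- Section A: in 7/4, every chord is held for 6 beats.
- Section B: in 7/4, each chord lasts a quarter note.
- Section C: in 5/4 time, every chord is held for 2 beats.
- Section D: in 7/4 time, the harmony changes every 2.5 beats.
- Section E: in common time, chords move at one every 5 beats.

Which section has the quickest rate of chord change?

A: each chord is 6 beats in 7/4, so 7/6 per bar.
B: each chord is 1 beat in 7/4, so 7 per bar.
C: each chord is 2 beats in 5/4, so 2.5 per bar.
D: each chord is 2.5 beats in 7/4, so 2.8 per bar.
E: each chord is 5 beats in 4/4, so 0.8 per bar.
Fastest is B at 7 chords/bar.

Section B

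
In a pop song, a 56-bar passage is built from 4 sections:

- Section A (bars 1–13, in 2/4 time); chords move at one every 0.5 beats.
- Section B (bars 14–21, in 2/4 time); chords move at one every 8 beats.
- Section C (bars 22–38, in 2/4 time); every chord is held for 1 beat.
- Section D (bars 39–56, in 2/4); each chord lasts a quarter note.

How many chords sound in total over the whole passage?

124 chords

A: 13·2 = 26 beats, 26/0.5 = 52 chords.
B: 8·2 = 16 beats, 16/8 = 2 chords.
C: 17·2 = 34 beats, 34/1 = 34 chords.
D: 18·2 = 36 beats, 36/1 = 36 chords.
Total: 52 + 2 + 34 + 36 = 124.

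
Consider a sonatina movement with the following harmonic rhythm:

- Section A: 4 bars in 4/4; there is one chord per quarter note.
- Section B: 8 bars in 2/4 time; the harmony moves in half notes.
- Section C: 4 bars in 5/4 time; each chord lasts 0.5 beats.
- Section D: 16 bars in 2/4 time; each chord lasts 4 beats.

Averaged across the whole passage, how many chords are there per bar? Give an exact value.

A: 4 × 4 = 16 beats ÷ 1 = 16 chords.
B: 8 × 2 = 16 beats ÷ 2 = 8 chords.
C: 4 × 5 = 20 beats ÷ 0.5 = 40 chords.
D: 16 × 2 = 32 beats ÷ 4 = 8 chords.
Overall: 72 chords over 32 bars → 72/32 = 2.25 chords per bar.

2.25 chords per bar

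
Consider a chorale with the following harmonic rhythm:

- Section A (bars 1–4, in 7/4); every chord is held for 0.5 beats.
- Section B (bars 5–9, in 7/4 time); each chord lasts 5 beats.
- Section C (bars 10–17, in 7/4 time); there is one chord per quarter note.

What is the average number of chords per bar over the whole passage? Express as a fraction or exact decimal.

A: 4 × 7 = 28 beats ÷ 0.5 = 56 chords.
B: 5 × 7 = 35 beats ÷ 5 = 7 chords.
C: 8 × 7 = 56 beats ÷ 1 = 56 chords.
Overall: 119 chords over 17 bars → 119/17 = 7 chords per bar.

7 chords per bar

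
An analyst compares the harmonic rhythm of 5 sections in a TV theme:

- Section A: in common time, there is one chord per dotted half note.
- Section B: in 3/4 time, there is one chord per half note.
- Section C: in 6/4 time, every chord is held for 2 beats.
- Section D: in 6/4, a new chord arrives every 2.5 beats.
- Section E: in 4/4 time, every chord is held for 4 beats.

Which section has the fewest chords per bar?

Section E

A: each chord is 3 beats in 4/4, so 4/3 per bar.
B: each chord is 2 beats in 3/4, so 1.5 per bar.
C: each chord is 2 beats in 6/4, so 3 per bar.
D: each chord is 2.5 beats in 6/4, so 2.4 per bar.
E: each chord is 4 beats in 4/4, so 1 per bar.
Slowest is E at 1 chords/bar.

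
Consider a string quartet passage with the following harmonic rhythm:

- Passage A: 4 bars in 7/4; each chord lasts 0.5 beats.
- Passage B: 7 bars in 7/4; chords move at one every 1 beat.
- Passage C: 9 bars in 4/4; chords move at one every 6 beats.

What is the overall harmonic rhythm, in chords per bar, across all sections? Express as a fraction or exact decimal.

A: 4 × 7 = 28 beats ÷ 0.5 = 56 chords.
B: 7 × 7 = 49 beats ÷ 1 = 49 chords.
C: 9 × 4 = 36 beats ÷ 6 = 6 chords.
Overall: 111 chords over 20 bars → 111/20 = 5.55 chords per bar.

5.55 chords per bar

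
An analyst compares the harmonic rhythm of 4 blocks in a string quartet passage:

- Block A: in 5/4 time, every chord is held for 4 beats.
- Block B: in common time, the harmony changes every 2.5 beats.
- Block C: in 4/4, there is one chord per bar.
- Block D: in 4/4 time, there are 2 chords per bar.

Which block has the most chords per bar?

A: 5 beats/bar ÷ 4 beats/chord = 1.25 chords/bar.
B: 4 beats/bar ÷ 2.5 beats/chord = 1.6 chords/bar.
C: 4 beats/bar ÷ 4 beats/chord = 1 chord/bar.
D: 4 beats/bar ÷ 2 beats/chord = 2 chords/bar.
Fastest is D at 2 chords/bar.

Block D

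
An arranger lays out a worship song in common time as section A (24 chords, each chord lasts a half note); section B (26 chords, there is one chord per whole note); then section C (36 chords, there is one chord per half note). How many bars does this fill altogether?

56 bars

A: 24 × 2 = 48 beats = 12 bars.
B: 26 × 4 = 104 beats = 26 bars.
C: 36 × 2 = 72 beats = 18 bars.
Total: 12 + 26 + 18 = 56 bars.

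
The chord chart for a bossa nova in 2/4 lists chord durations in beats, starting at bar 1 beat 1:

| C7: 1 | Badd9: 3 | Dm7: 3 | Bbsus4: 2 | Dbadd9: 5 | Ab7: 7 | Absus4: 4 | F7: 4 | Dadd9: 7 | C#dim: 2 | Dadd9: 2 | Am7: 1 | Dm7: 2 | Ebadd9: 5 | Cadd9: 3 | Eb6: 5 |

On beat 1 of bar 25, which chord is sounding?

Beat 1 of bar 25 is beat (25−1)×2 + 1 = 49 overall.
Running totals: C7 ends at 1, Badd9 ends at 4, Dm7 ends at 7, Bbsus4 ends at 9, Dbadd9 ends at 14, Ab7 ends at 21, Absus4 ends at 25, F7 ends at 29, Dadd9 ends at 36, C#dim ends at 38, Dadd9 ends at 40, Am7 ends at 41, Dm7 ends at 43, Ebadd9 ends at 48, Cadd9 ends at 51.
Beat 49 falls within Cadd9.

Cadd9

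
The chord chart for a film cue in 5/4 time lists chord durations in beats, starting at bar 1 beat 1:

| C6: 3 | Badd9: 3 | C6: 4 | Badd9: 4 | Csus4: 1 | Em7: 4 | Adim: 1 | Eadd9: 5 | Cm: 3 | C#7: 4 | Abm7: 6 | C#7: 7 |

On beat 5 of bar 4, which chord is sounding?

Beat 5 of bar 4 is beat (4−1)×5 + 5 = 20 overall.
Running totals: C6 ends at 3, Badd9 ends at 6, C6 ends at 10, Badd9 ends at 14, Csus4 ends at 15, Em7 ends at 19, Adim ends at 20.
Beat 20 falls within Adim.

Adim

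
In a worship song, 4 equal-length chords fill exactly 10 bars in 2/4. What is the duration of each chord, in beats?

10 bars × 2 beats/bar = 20 beats total.
20 beats ÷ 4 chords = 5 beats per chord.

5 beats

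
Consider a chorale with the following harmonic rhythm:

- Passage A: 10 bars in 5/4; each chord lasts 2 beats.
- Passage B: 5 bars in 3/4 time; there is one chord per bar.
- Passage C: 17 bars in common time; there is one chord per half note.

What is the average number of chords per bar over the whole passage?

A: 10 bars of 5 beats is 50 beats; at 2 beats each that's 25 chords.
B: 5 bars of 3 beats is 15 beats; at 3 beats each that's 5 chords.
C: 17 bars of 4 beats is 68 beats; at 2 beats each that's 34 chords.
Overall: 64 chords over 32 bars → 64/32 = 2 chords per bar.

2 chords per bar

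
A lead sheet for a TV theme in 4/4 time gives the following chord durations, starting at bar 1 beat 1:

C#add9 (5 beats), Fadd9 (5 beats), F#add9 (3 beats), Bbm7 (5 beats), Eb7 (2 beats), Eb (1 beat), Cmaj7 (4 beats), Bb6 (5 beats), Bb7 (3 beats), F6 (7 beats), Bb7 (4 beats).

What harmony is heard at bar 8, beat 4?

Bb7

Beat 4 of bar 8 is beat (8−1)×4 + 4 = 32 overall.
Running totals: C#add9 ends at 5, Fadd9 ends at 10, F#add9 ends at 13, Bbm7 ends at 18, Eb7 ends at 20, Eb ends at 21, Cmaj7 ends at 25, Bb6 ends at 30, Bb7 ends at 33.
Beat 32 falls within Bb7.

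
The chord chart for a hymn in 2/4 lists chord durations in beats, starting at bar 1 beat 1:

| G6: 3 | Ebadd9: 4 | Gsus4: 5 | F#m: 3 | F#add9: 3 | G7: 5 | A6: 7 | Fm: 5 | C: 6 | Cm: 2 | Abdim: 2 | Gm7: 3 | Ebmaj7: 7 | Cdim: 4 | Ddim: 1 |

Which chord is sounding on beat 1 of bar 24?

Gm7

Beat 1 of bar 24 is beat (24−1)×2 + 1 = 47 overall.
Running totals: G6 ends at 3, Ebadd9 ends at 7, Gsus4 ends at 12, F#m ends at 15, F#add9 ends at 18, G7 ends at 23, A6 ends at 30, Fm ends at 35, C ends at 41, Cm ends at 43, Abdim ends at 45, Gm7 ends at 48.
Beat 47 falls within Gm7.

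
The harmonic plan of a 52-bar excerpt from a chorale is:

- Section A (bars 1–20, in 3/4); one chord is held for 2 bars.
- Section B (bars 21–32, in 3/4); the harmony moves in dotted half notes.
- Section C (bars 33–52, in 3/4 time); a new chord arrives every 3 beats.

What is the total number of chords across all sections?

A: 20·3 = 60 beats, 60/6 = 10 chords.
B: 12·3 = 36 beats, 36/3 = 12 chords.
C: 20·3 = 60 beats, 60/3 = 20 chords.
Total: 10 + 12 + 20 = 42.

42 chords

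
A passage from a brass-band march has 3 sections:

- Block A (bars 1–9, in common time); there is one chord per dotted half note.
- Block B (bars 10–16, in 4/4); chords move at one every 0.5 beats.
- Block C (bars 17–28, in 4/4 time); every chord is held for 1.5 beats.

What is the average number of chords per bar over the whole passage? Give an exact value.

A: 9 × 4 = 36 beats ÷ 3 = 12 chords.
B: 7 × 4 = 28 beats ÷ 0.5 = 56 chords.
C: 12 × 4 = 48 beats ÷ 1.5 = 32 chords.
Overall: 100 chords over 28 bars → 100/28 = 25/7 chords per bar.

25/7 chords per bar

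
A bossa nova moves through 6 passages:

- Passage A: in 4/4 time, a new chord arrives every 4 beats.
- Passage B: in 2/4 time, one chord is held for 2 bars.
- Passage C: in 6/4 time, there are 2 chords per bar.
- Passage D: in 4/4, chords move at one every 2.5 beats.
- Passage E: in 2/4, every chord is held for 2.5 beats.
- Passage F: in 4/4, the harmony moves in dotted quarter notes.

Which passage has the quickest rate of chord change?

A: 4/4 = 1 chord/bar.
B: 2/4 = 0.5 chords/bar.
C: 6/3 = 2 chords/bar.
D: 4/2.5 = 1.6 chords/bar.
E: 2/2.5 = 0.8 chords/bar.
F: 4/1.5 = 8/3 chords/bar.
Fastest is F at 8/3 chords/bar.

Passage F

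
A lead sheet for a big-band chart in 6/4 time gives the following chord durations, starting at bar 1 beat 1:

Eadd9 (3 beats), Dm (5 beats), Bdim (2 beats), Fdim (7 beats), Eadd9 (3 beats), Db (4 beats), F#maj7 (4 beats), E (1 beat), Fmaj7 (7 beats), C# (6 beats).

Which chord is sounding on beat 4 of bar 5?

Beat 4 of bar 5 is beat (5−1)×6 + 4 = 28 overall.
Running totals: Eadd9 ends at 3, Dm ends at 8, Bdim ends at 10, Fdim ends at 17, Eadd9 ends at 20, Db ends at 24, F#maj7 ends at 28.
Beat 28 falls within F#maj7.

F#maj7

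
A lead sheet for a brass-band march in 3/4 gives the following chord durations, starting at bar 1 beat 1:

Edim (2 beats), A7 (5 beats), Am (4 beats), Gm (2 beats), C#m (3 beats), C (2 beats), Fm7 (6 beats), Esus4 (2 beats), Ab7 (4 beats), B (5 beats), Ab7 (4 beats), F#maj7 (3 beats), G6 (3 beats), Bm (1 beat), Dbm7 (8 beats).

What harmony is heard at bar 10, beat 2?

Beat 2 of bar 10 is beat (10−1)×3 + 2 = 29 overall.
Running totals: Edim ends at 2, A7 ends at 7, Am ends at 11, Gm ends at 13, C#m ends at 16, C ends at 18, Fm7 ends at 24, Esus4 ends at 26, Ab7 ends at 30.
Beat 29 falls within Ab7.

Ab7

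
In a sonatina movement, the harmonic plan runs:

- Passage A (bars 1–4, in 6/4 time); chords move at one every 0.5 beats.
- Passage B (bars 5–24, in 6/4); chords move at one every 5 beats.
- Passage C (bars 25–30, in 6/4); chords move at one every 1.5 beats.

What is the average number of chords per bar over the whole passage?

3.2 chords per bar

A: 4 bars of 6 beats is 24 beats; at 0.5 beats each that's 48 chords.
B: 20 bars of 6 beats is 120 beats; at 5 beats each that's 24 chords.
C: 6 bars of 6 beats is 36 beats; at 1.5 beats each that's 24 chords.
Overall: 96 chords over 30 bars → 96/30 = 3.2 chords per bar.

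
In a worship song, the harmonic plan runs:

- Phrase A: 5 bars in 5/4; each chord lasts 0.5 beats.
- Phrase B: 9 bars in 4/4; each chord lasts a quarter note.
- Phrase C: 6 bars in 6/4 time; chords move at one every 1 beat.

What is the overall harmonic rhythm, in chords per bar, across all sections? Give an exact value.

A: 5 bars of 5 beats is 25 beats; at 0.5 beats each that's 50 chords.
B: 9 bars of 4 beats is 36 beats; at 1 beat each that's 36 chords.
C: 6 bars of 6 beats is 36 beats; at 1 beat each that's 36 chords.
Overall: 122 chords over 20 bars → 122/20 = 6.1 chords per bar.

6.1 chords per bar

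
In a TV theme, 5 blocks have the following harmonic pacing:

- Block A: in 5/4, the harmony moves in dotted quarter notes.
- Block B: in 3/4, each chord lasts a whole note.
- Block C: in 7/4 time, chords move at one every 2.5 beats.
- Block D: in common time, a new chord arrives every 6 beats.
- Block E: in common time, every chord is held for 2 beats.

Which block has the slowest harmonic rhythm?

A: each chord is 1.5 beats in 5/4, so 10/3 per bar.
B: each chord is 4 beats in 3/4, so 0.75 per bar.
C: each chord is 2.5 beats in 7/4, so 2.8 per bar.
D: each chord is 6 beats in 4/4, so 2/3 per bar.
E: each chord is 2 beats in 4/4, so 2 per bar.
Slowest is D at 2/3 chords/bar.

Block D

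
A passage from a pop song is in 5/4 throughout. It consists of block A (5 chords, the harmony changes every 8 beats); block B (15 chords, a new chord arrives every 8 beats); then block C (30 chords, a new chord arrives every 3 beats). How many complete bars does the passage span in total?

A: 5 × 8 = 40 beats = 8 bars.
B: 15 × 8 = 120 beats = 24 bars.
C: 30 × 3 = 90 beats = 18 bars.
Total: 8 + 24 + 18 = 50 bars.

50 bars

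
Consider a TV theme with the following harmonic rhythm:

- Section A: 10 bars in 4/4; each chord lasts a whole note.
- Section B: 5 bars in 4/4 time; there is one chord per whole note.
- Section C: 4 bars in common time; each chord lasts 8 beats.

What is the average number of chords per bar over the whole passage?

17/19 chords per bar

A: 10 × 4 = 40 beats ÷ 4 = 10 chords.
B: 5 × 4 = 20 beats ÷ 4 = 5 chords.
C: 4 × 4 = 16 beats ÷ 8 = 2 chords.
Overall: 17 chords over 19 bars → 17/19 = 17/19 chords per bar.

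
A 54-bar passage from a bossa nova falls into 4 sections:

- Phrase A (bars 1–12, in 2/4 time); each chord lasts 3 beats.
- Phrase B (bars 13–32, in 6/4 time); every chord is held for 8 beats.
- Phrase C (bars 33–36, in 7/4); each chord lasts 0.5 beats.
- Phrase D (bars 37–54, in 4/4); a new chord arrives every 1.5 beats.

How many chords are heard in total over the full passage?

A: 12·2 = 24 beats, 24/3 = 8 chords.
B: 20·6 = 120 beats, 120/8 = 15 chords.
C: 4·7 = 28 beats, 28/0.5 = 56 chords.
D: 18·4 = 72 beats, 72/1.5 = 48 chords.
Total: 8 + 15 + 56 + 48 = 127.

127 chords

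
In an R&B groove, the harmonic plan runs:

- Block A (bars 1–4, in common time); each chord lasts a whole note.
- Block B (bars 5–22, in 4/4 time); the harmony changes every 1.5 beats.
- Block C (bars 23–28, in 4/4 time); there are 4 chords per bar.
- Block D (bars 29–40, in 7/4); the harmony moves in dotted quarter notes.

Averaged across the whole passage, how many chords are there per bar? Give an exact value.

3.3 chords per bar

A: 4 × 4 = 16 beats ÷ 4 = 4 chords.
B: 18 × 4 = 72 beats ÷ 1.5 = 48 chords.
C: 6 × 4 = 24 beats ÷ 1 = 24 chords.
D: 12 × 7 = 84 beats ÷ 1.5 = 56 chords.
Overall: 132 chords over 40 bars → 132/40 = 3.3 chords per bar.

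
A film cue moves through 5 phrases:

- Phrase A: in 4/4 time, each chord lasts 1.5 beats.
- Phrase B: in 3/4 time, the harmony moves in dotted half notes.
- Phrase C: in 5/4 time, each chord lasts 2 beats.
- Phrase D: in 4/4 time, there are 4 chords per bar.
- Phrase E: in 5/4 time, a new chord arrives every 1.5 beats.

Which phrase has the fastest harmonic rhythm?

Phrase D

A: each chord is 1.5 beats in 4/4, so 8/3 per bar.
B: each chord is 3 beats in 3/4, so 1 per bar.
C: each chord is 2 beats in 5/4, so 2.5 per bar.
D: each chord is 1 beat in 4/4, so 4 per bar.
E: each chord is 1.5 beats in 5/4, so 10/3 per bar.
Fastest is D at 4 chords/bar.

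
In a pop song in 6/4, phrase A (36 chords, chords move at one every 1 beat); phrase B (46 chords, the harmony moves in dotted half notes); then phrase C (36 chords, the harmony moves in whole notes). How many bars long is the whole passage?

A: 36 × 1 = 36 beats = 6 bars.
B: 46 × 3 = 138 beats = 23 bars.
C: 36 × 4 = 144 beats = 24 bars.
Total: 6 + 23 + 24 = 53 bars.

53 bars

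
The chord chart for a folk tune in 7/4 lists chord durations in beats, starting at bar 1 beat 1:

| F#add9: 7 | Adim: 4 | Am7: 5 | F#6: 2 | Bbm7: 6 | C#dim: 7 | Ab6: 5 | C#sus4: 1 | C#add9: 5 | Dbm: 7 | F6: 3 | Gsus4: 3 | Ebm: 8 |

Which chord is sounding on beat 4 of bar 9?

Beat 4 of bar 9 is beat (9−1)×7 + 4 = 60 overall.
Running totals: F#add9 ends at 7, Adim ends at 11, Am7 ends at 16, F#6 ends at 18, Bbm7 ends at 24, C#dim ends at 31, Ab6 ends at 36, C#sus4 ends at 37, C#add9 ends at 42, Dbm ends at 49, F6 ends at 52, Gsus4 ends at 55, Ebm ends at 63.
Beat 60 falls within Ebm.

Ebm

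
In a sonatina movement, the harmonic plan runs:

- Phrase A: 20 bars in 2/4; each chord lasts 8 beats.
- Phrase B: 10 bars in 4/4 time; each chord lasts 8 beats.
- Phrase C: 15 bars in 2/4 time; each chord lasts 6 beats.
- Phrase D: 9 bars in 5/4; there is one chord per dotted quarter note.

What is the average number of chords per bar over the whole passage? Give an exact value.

5/6 chords per bar

A: 20 × 2 = 40 beats ÷ 8 = 5 chords.
B: 10 × 4 = 40 beats ÷ 8 = 5 chords.
C: 15 × 2 = 30 beats ÷ 6 = 5 chords.
D: 9 × 5 = 45 beats ÷ 1.5 = 30 chords.
Overall: 45 chords over 54 bars → 45/54 = 5/6 chords per bar.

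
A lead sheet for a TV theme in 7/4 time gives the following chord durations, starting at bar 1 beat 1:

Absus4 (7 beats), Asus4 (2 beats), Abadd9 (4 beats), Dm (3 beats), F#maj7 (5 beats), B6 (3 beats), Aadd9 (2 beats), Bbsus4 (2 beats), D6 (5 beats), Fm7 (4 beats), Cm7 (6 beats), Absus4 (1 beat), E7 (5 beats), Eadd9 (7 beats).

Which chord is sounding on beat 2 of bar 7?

Beat 2 of bar 7 is beat (7−1)×7 + 2 = 44 overall.
Running totals: Absus4 ends at 7, Asus4 ends at 9, Abadd9 ends at 13, Dm ends at 16, F#maj7 ends at 21, B6 ends at 24, Aadd9 ends at 26, Bbsus4 ends at 28, D6 ends at 33, Fm7 ends at 37, Cm7 ends at 43, Absus4 ends at 44.
Beat 44 falls within Absus4.

Absus4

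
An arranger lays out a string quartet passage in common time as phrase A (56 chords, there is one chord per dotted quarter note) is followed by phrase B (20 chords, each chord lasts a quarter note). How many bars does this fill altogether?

26 bars

A: 56 × 1.5 = 84 beats = 21 bars.
B: 20 × 1 = 20 beats = 5 bars.
Total: 21 + 5 = 26 bars.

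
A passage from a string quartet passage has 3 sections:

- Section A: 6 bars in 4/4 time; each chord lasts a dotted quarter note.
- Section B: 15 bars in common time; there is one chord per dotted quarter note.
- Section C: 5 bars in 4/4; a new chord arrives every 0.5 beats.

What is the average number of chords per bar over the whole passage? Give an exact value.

A: 6 bars of 4 beats is 24 beats; at 1.5 beats each that's 16 chords.
B: 15 bars of 4 beats is 60 beats; at 1.5 beats each that's 40 chords.
C: 5 bars of 4 beats is 20 beats; at 0.5 beats each that's 40 chords.
Overall: 96 chords over 26 bars → 96/26 = 48/13 chords per bar.

48/13 chords per bar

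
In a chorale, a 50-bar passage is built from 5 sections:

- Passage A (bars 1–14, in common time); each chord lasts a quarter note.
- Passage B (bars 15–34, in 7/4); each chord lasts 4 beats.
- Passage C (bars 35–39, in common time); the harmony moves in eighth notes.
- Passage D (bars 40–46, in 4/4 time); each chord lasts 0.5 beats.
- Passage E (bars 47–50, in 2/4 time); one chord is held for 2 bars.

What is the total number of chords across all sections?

A: 14 bars × 4 beats = 56 beats; 1 beat/chord → 56 chords.
B: 20 bars × 7 beats = 140 beats; 4 beats/chord → 35 chords.
C: 5 bars × 4 beats = 20 beats; 0.5 beats/chord → 40 chords.
D: 7 bars × 4 beats = 28 beats; 0.5 beats/chord → 56 chords.
E: 4 bars × 2 beats = 8 beats; 4 beats/chord → 2 chords.
Total: 56 + 35 + 40 + 56 + 2 = 189.

189 chords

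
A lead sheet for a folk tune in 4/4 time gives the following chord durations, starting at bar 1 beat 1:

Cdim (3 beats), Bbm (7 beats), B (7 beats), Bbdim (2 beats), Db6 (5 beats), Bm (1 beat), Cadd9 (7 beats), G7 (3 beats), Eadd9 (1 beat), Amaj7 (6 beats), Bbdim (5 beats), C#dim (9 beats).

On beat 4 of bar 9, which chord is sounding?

Beat 4 of bar 9 is beat (9−1)×4 + 4 = 36 overall.
Running totals: Cdim ends at 3, Bbm ends at 10, B ends at 17, Bbdim ends at 19, Db6 ends at 24, Bm ends at 25, Cadd9 ends at 32, G7 ends at 35, Eadd9 ends at 36.
Beat 36 falls within Eadd9.

Eadd9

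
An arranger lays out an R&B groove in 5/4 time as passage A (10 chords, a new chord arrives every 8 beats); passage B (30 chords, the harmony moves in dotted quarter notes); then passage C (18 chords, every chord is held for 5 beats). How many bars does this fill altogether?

A: 10 × 8 = 80 beats = 16 bars.
B: 30 × 1.5 = 45 beats = 9 bars.
C: 18 × 5 = 90 beats = 18 bars.
Total: 16 + 9 + 18 = 43 bars.

43 bars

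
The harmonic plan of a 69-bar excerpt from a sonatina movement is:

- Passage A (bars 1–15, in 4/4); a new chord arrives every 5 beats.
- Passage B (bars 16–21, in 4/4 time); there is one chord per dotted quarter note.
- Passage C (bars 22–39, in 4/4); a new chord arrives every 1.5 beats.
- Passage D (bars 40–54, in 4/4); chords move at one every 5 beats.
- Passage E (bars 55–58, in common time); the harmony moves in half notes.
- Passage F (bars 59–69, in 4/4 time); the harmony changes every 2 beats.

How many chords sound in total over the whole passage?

118 chords

A has 60 beats and chords last 5 each, so 12 chords.
B has 24 beats and chords last 1.5 each, so 16 chords.
C has 72 beats and chords last 1.5 each, so 48 chords.
D has 60 beats and chords last 5 each, so 12 chords.
E has 16 beats and chords last 2 each, so 8 chords.
F has 44 beats and chords last 2 each, so 22 chords.
Total: 12 + 16 + 48 + 12 + 8 + 22 = 118.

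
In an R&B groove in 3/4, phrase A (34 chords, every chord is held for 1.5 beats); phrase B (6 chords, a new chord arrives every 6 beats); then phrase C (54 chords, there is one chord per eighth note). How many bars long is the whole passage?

38 bars

A: 34 × 1.5 = 51 beats = 17 bars.
B: 6 × 6 = 36 beats = 12 bars.
C: 54 × 0.5 = 27 beats = 9 bars.
Total: 17 + 12 + 9 = 38 bars.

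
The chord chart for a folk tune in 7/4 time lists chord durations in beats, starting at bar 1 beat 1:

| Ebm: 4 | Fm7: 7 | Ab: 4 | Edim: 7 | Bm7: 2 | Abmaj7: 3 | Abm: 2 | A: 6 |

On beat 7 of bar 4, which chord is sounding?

Abm

Beat 7 of bar 4 is beat (4−1)×7 + 7 = 28 overall.
Running totals: Ebm ends at 4, Fm7 ends at 11, Ab ends at 15, Edim ends at 22, Bm7 ends at 24, Abmaj7 ends at 27, Abm ends at 29.
Beat 28 falls within Abm.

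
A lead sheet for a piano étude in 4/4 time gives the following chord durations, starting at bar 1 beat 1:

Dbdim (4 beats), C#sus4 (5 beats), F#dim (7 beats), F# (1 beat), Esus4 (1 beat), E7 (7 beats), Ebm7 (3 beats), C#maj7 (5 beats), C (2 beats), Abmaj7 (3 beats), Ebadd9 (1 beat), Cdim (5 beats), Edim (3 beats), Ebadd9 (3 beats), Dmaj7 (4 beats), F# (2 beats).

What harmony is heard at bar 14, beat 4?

F#

Beat 4 of bar 14 is beat (14−1)×4 + 4 = 56 overall.
Running totals: Dbdim ends at 4, C#sus4 ends at 9, F#dim ends at 16, F# ends at 17, Esus4 ends at 18, E7 ends at 25, Ebm7 ends at 28, C#maj7 ends at 33, C ends at 35, Abmaj7 ends at 38, Ebadd9 ends at 39, Cdim ends at 44, Edim ends at 47, Ebadd9 ends at 50, Dmaj7 ends at 54, F# ends at 56.
Beat 56 falls within F#.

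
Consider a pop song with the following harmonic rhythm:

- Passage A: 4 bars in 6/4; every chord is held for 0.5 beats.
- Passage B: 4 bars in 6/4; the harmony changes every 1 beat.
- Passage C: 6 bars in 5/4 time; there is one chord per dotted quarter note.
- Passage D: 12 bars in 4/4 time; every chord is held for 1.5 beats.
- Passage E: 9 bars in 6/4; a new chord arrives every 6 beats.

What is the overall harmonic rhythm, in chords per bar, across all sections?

A: 4 × 6 = 24 beats ÷ 0.5 = 48 chords.
B: 4 × 6 = 24 beats ÷ 1 = 24 chords.
C: 6 × 5 = 30 beats ÷ 1.5 = 20 chords.
D: 12 × 4 = 48 beats ÷ 1.5 = 32 chords.
E: 9 × 6 = 54 beats ÷ 6 = 9 chords.
Overall: 133 chords over 35 bars → 133/35 = 3.8 chords per bar.

3.8 chords per bar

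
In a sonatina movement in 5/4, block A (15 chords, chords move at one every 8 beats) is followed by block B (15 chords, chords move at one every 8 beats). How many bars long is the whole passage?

48 bars

A: 15 × 8 = 120 beats = 24 bars.
B: 15 × 8 = 120 beats = 24 bars.
Total: 24 + 24 = 48 bars.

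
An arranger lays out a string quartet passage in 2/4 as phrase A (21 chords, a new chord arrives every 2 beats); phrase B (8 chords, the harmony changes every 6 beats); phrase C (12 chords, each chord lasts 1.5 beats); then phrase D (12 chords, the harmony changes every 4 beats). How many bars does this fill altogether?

78 bars

A: 21 × 2 = 42 beats = 21 bars.
B: 8 × 6 = 48 beats = 24 bars.
C: 12 × 1.5 = 18 beats = 9 bars.
D: 12 × 4 = 48 beats = 24 bars.
Total: 21 + 24 + 9 + 24 = 78 bars.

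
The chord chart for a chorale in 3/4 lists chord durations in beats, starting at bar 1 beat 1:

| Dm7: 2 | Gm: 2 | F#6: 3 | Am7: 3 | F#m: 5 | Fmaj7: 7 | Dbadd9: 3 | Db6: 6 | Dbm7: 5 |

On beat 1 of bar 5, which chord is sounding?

Beat 1 of bar 5 is beat (5−1)×3 + 1 = 13 overall.
Running totals: Dm7 ends at 2, Gm ends at 4, F#6 ends at 7, Am7 ends at 10, F#m ends at 15.
Beat 13 falls within F#m.

F#m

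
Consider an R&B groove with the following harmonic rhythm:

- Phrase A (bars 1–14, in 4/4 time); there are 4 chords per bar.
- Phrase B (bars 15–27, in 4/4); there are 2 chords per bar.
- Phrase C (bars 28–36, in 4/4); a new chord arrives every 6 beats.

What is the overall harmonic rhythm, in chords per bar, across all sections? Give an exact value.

22/9 chords per bar

A: 14 bars of 4 beats is 56 beats; at 1 beat each that's 56 chords.
B: 13 bars of 4 beats is 52 beats; at 2 beats each that's 26 chords.
C: 9 bars of 4 beats is 36 beats; at 6 beats each that's 6 chords.
Overall: 88 chords over 36 bars → 88/36 = 22/9 chords per bar.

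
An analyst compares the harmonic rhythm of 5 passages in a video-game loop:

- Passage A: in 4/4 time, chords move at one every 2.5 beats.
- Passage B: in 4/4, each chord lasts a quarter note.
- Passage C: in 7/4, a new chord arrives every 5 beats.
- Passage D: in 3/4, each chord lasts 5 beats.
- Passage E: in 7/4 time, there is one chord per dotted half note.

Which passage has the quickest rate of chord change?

A: 4 beats/bar ÷ 2.5 beats/chord = 1.6 chords/bar.
B: 4 beats/bar ÷ 1 beat/chord = 4 chords/bar.
C: 7 beats/bar ÷ 5 beats/chord = 1.4 chords/bar.
D: 3 beats/bar ÷ 5 beats/chord = 0.6 chords/bar.
E: 7 beats/bar ÷ 3 beats/chord = 7/3 chords/bar.
Fastest is B at 4 chords/bar.

Passage B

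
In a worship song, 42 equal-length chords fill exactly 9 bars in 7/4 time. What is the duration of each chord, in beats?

1.5 beats

9 bars × 7 beats/bar = 63 beats total.
63 beats ÷ 42 chords = 1.5 beats per chord.
(That is a dotted quarter note.)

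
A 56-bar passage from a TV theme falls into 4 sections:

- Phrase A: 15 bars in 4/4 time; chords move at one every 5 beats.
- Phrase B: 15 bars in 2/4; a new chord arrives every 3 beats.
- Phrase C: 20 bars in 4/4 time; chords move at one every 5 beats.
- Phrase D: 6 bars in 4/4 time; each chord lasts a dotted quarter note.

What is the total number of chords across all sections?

A: 15·4 = 60 beats, 60/5 = 12 chords.
B: 15·2 = 30 beats, 30/3 = 10 chords.
C: 20·4 = 80 beats, 80/5 = 16 chords.
D: 6·4 = 24 beats, 24/1.5 = 16 chords.
Total: 12 + 10 + 16 + 16 = 54.

54 chords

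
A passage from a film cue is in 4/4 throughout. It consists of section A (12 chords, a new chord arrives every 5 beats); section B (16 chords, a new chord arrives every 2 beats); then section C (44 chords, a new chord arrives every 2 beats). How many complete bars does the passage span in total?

A: 12 × 5 = 60 beats = 15 bars.
B: 16 × 2 = 32 beats = 8 bars.
C: 44 × 2 = 88 beats = 22 bars.
Total: 15 + 8 + 22 = 45 bars.

45 bars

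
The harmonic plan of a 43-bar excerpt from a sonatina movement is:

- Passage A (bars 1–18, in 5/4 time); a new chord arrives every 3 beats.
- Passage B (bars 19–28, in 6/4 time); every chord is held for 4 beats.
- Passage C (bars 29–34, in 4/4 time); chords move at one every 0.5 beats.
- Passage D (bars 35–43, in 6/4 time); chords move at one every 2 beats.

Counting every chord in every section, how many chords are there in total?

A has 90 beats and chords last 3 each, so 30 chords.
B has 60 beats and chords last 4 each, so 15 chords.
C has 24 beats and chords last 0.5 each, so 48 chords.
D has 54 beats and chords last 2 each, so 27 chords.
Total: 30 + 15 + 48 + 27 = 120.

120 chords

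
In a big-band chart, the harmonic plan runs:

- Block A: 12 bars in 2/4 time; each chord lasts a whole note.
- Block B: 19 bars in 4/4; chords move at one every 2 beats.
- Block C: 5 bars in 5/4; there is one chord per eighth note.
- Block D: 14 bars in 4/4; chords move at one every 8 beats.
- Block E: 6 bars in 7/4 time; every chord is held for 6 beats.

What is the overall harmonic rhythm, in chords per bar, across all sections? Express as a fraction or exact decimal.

A: 12 bars of 2 beats is 24 beats; at 4 beats each that's 6 chords.
B: 19 bars of 4 beats is 76 beats; at 2 beats each that's 38 chords.
C: 5 bars of 5 beats is 25 beats; at 0.5 beats each that's 50 chords.
D: 14 bars of 4 beats is 56 beats; at 8 beats each that's 7 chords.
E: 6 bars of 7 beats is 42 beats; at 6 beats each that's 7 chords.
Overall: 108 chords over 56 bars → 108/56 = 27/14 chords per bar.

27/14 chords per bar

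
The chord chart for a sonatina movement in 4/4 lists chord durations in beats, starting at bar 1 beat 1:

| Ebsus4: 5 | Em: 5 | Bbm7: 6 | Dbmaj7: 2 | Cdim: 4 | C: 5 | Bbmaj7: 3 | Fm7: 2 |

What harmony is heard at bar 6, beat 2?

Cdim

Beat 2 of bar 6 is beat (6−1)×4 + 2 = 22 overall.
Running totals: Ebsus4 ends at 5, Em ends at 10, Bbm7 ends at 16, Dbmaj7 ends at 18, Cdim ends at 22.
Beat 22 falls within Cdim.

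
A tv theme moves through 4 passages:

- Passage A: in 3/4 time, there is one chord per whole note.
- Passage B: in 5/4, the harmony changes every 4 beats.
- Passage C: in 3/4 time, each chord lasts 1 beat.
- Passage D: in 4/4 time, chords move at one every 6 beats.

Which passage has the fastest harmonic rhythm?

Passage C

A: 3 beats/bar ÷ 4 beats/chord = 0.75 chords/bar.
B: 5 beats/bar ÷ 4 beats/chord = 1.25 chords/bar.
C: 3 beats/bar ÷ 1 beat/chord = 3 chords/bar.
D: 4 beats/bar ÷ 6 beats/chord = 2/3 chords/bar.
Fastest is C at 3 chords/bar.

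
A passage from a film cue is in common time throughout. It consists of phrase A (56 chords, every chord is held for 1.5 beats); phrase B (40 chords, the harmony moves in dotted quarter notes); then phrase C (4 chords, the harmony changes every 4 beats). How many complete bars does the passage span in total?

A: 56 × 1.5 = 84 beats = 21 bars.
B: 40 × 1.5 = 60 beats = 15 bars.
C: 4 × 4 = 16 beats = 4 bars.
Total: 21 + 15 + 4 = 40 bars.

40 bars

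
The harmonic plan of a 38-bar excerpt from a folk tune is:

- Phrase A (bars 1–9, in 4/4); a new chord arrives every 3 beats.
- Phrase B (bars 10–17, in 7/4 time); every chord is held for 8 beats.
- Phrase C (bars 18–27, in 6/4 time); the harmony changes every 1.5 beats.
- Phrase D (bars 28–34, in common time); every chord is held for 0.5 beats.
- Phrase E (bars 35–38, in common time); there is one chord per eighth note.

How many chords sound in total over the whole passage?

147 chords

A has 36 beats and chords last 3 each, so 12 chords.
B has 56 beats and chords last 8 each, so 7 chords.
C has 60 beats and chords last 1.5 each, so 40 chords.
D has 28 beats and chords last 0.5 each, so 56 chords.
E has 16 beats and chords last 0.5 each, so 32 chords.
Total: 12 + 7 + 40 + 56 + 32 = 147.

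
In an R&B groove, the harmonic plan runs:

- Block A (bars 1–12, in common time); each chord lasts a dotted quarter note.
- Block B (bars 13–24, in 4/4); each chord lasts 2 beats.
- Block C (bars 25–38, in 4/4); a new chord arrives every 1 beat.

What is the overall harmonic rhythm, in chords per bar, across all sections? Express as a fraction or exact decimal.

56/19 chords per bar

A: 12 bars of 4 beats is 48 beats; at 1.5 beats each that's 32 chords.
B: 12 bars of 4 beats is 48 beats; at 2 beats each that's 24 chords.
C: 14 bars of 4 beats is 56 beats; at 1 beat each that's 56 chords.
Overall: 112 chords over 38 bars → 112/38 = 56/19 chords per bar.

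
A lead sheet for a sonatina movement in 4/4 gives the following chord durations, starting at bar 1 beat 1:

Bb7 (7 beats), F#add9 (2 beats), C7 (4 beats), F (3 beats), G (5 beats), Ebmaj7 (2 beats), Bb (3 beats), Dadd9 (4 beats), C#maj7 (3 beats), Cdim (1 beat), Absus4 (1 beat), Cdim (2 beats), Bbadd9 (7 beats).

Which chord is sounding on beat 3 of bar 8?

Beat 3 of bar 8 is beat (8−1)×4 + 3 = 31 overall.
Running totals: Bb7 ends at 7, F#add9 ends at 9, C7 ends at 13, F ends at 16, G ends at 21, Ebmaj7 ends at 23, Bb ends at 26, Dadd9 ends at 30, C#maj7 ends at 33.
Beat 31 falls within C#maj7.

C#maj7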